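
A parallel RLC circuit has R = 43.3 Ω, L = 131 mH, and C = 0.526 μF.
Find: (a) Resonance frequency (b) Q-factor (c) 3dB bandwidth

Step 1 — Resonance: ω₀ = 1/√(LC) = 1/√(0.131·5.26e-07) = 3810 rad/s.
Step 2 — f₀ = ω₀/(2π) = 606.3 Hz.
Step 3 — Parallel Q: Q = R/(ω₀L) = 43.3/(3810·0.131) = 0.08677.
Step 4 — Bandwidth: Δω = ω₀/Q = 4.391e+04 rad/s; BW = Δω/(2π) = 6988 Hz.

(a) f₀ = 606.3 Hz  (b) Q = 0.08677  (c) BW = 6988 Hz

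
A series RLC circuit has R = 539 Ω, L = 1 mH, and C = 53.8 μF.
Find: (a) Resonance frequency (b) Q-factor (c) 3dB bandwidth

Step 1 — Resonance condition Im(Z)=0 gives ω₀ = 1/√(LC).
Step 2 — ω₀ = 1/√(0.001·5.38e-05) = 4311 rad/s.
Step 3 — f₀ = ω₀/(2π) = 686.2 Hz.
Step 4 — Series Q: Q = ω₀L/R = 4311·0.001/539 = 0.007999.
Step 5 — 3dB bandwidth: Δω = ω₀/Q = 5.39e+05 rad/s; BW = Δω/(2π) = 8.578e+04 Hz.

(a) f₀ = 686.2 Hz  (b) Q = 0.007999  (c) BW = 8.578e+04 Hz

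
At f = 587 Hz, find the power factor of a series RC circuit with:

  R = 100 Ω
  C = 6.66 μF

Step 1 — Angular frequency: ω = 2π·f = 2π·587 = 3688 rad/s.
Step 2 — Component impedances:
  R: Z = R = 100 Ω
  C: Z = 1/(jωC) = -j/(ω·C) = 0 - j40.71 Ω
Step 3 — Series combination: Z_total = R + C = 100 - j40.71 Ω = 108∠-22.2° Ω.
Step 4 — Power factor: PF = cos(φ) = Re(Z)/|Z| = 100/107.97 = 0.9262.
Step 5 — Type: Im(Z) = -40.71 ⇒ leading (phase φ = -22.2°).

PF = 0.9262 (leading, φ = -22.2°)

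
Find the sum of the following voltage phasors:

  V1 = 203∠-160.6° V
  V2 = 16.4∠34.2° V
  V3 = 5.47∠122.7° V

Step 1 — Convert each phasor to rectangular form:
  V1 = 203·(cos(-160.6°) + j·sin(-160.6°)) = -191.5 - j67.43 V
  V2 = 16.4·(cos(34.2°) + j·sin(34.2°)) = 13.56 + j9.218 V
  V3 = 5.47·(cos(122.7°) + j·sin(122.7°)) = -2.955 + j4.603 V
Step 2 — Sum components: V_total = -180.9 - j53.61 V.
Step 3 — Convert to polar: |V_total| = 188.6 V, ∠V_total = -163.5°.

V_total = 188.6∠-163.5° V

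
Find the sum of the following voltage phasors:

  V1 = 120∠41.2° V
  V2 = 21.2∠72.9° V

Step 1 — Convert each phasor to rectangular form:
  V1 = 120·(cos(41.2°) + j·sin(41.2°)) = 90.29 + j79.04 V
  V2 = 21.2·(cos(72.9°) + j·sin(72.9°)) = 6.234 + j20.26 V
Step 2 — Sum components: V_total = 96.52 + j99.31 V.
Step 3 — Convert to polar: |V_total| = 138.5 V, ∠V_total = 45.8°.

V_total = 138.5∠45.8° V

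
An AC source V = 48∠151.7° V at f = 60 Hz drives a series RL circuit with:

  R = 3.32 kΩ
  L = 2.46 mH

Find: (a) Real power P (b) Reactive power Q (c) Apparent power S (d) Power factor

Step 1 — Angular frequency: ω = 2π·f = 2π·60 = 377 rad/s.
Step 2 — Component impedances:
  R: Z = R = 3320 Ω
  L: Z = jωL = j·377·0.00246 = 0 + j0.9274 Ω
Step 3 — Series combination: Z_total = R + L = 3320 + j0.9274 Ω = 3320∠0.0° Ω.
Step 4 — Source phasor: V = 48∠151.7° V = -42.26 + j22.76 V.
Step 5 — Current: I = V / Z = -0.01273 + j0.006858 A = 0.01446∠151.7° A.
Step 6 — Complex power: S = V·I* = 0.694 + j0.0001939 VA.
Step 7 — Real power: P = Re(S) = 0.694 W.
Step 8 — Reactive power: Q = Im(S) = 0.0001939 VAR.
Step 9 — Apparent power: |S| = 0.694 VA.
Step 10 — Power factor: PF = P/|S| = 1 (lagging).

(a) P = 0.694 W  (b) Q = 0.0001939 VAR  (c) S = 0.694 VA  (d) PF = 1 (lagging)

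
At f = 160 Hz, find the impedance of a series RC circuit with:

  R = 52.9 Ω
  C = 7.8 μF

Step 1 — Angular frequency: ω = 2π·f = 2π·160 = 1005 rad/s.
Step 2 — Component impedances:
  R: Z = R = 52.9 Ω
  C: Z = 1/(jωC) = -j/(ω·C) = 0 - j127.5 Ω
Step 3 — Series combination: Z_total = R + C = 52.9 - j127.5 Ω = 138.1∠-67.5° Ω.

Z = 52.9 - j127.5 Ω = 138.1∠-67.5° Ω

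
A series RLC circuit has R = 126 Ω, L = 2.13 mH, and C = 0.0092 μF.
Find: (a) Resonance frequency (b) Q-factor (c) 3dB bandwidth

Step 1 — Resonance condition Im(Z)=0 gives ω₀ = 1/√(LC).
Step 2 — ω₀ = 1/√(0.00213·9.2e-09) = 2.259e+05 rad/s.
Step 3 — f₀ = ω₀/(2π) = 3.595e+04 Hz.
Step 4 — Series Q: Q = ω₀L/R = 2.259e+05·0.00213/126 = 3.819.
Step 5 — 3dB bandwidth: Δω = ω₀/Q = 5.915e+04 rad/s; BW = Δω/(2π) = 9415 Hz.

(a) f₀ = 3.595e+04 Hz  (b) Q = 3.819  (c) BW = 9415 Hz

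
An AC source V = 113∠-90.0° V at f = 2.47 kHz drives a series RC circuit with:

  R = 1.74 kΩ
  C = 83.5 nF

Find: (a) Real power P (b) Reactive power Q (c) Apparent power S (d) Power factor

Step 1 — Angular frequency: ω = 2π·f = 2π·2470 = 1.552e+04 rad/s.
Step 2 — Component impedances:
  R: Z = R = 1740 Ω
  C: Z = 1/(jωC) = -j/(ω·C) = 0 - j771.7 Ω
Step 3 — Series combination: Z_total = R + C = 1740 - j771.7 Ω = 1903∠-23.9° Ω.
Step 4 — Source phasor: V = 113∠-90.0° V = 0 - j113 V.
Step 5 — Current: I = V / Z = 0.02407 - j0.05427 A = 0.05937∠-66.1° A.
Step 6 — Complex power: S = V·I* = 6.132 - j2.72 VA.
Step 7 — Real power: P = Re(S) = 6.132 W.
Step 8 — Reactive power: Q = Im(S) = -2.72 VAR.
Step 9 — Apparent power: |S| = 6.708 VA.
Step 10 — Power factor: PF = P/|S| = 0.9141 (leading).

(a) P = 6.132 W  (b) Q = -2.72 VAR  (c) S = 6.708 VA  (d) PF = 0.9141 (leading)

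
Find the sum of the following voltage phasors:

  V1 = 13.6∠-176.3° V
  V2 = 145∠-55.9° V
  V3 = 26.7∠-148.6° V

Step 1 — Convert each phasor to rectangular form:
  V1 = 13.6·(cos(-176.3°) + j·sin(-176.3°)) = -13.57 - j0.8776 V
  V2 = 145·(cos(-55.9°) + j·sin(-55.9°)) = 81.29 - j120.1 V
  V3 = 26.7·(cos(-148.6°) + j·sin(-148.6°)) = -22.79 - j13.91 V
Step 2 — Sum components: V_total = 44.93 - j134.9 V.
Step 3 — Convert to polar: |V_total| = 142.1 V, ∠V_total = -71.6°.

V_total = 142.1∠-71.6° V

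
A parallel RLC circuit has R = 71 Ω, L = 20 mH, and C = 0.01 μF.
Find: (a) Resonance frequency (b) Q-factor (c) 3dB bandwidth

Step 1 — Resonance: ω₀ = 1/√(LC) = 1/√(0.02·1e-08) = 7.071e+04 rad/s.
Step 2 — f₀ = ω₀/(2π) = 1.125e+04 Hz.
Step 3 — Parallel Q: Q = R/(ω₀L) = 71/(7.071e+04·0.02) = 0.0502.
Step 4 — Bandwidth: Δω = ω₀/Q = 1.408e+06 rad/s; BW = Δω/(2π) = 2.242e+05 Hz.

(a) f₀ = 1.125e+04 Hz  (b) Q = 0.0502  (c) BW = 2.242e+05 Hz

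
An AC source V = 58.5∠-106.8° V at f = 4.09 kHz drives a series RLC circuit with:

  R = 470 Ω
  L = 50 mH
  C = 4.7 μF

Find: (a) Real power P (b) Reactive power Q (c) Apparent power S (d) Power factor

Step 1 — Angular frequency: ω = 2π·f = 2π·4090 = 2.57e+04 rad/s.
Step 2 — Component impedances:
  R: Z = R = 470 Ω
  L: Z = jωL = j·2.57e+04·0.05 = 0 + j1285 Ω
  C: Z = 1/(jωC) = -j/(ω·C) = 0 - j8.279 Ω
Step 3 — Series combination: Z_total = R + L + C = 470 + j1277 Ω = 1360∠69.8° Ω.
Step 4 — Source phasor: V = 58.5∠-106.8° V = -16.91 - j56 V.
Step 5 — Current: I = V / Z = -0.04293 - j0.002559 A = 0.043∠-176.6° A.
Step 6 — Complex power: S = V·I* = 0.8691 + j2.361 VA.
Step 7 — Real power: P = Re(S) = 0.8691 W.
Step 8 — Reactive power: Q = Im(S) = 2.361 VAR.
Step 9 — Apparent power: |S| = 2.516 VA.
Step 10 — Power factor: PF = P/|S| = 0.3455 (lagging).

(a) P = 0.8691 W  (b) Q = 2.361 VAR  (c) S = 2.516 VA  (d) PF = 0.3455 (lagging)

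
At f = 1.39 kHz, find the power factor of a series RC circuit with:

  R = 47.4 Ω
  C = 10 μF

Step 1 — Angular frequency: ω = 2π·f = 2π·1390 = 8734 rad/s.
Step 2 — Component impedances:
  R: Z = R = 47.4 Ω
  C: Z = 1/(jωC) = -j/(ω·C) = 0 - j11.45 Ω
Step 3 — Series combination: Z_total = R + C = 47.4 - j11.45 Ω = 48.76∠-13.6° Ω.
Step 4 — Power factor: PF = cos(φ) = Re(Z)/|Z| = 47.4/48.763 = 0.972.
Step 5 — Type: Im(Z) = -11.45 ⇒ leading (phase φ = -13.6°).

PF = 0.972 (leading, φ = -13.6°)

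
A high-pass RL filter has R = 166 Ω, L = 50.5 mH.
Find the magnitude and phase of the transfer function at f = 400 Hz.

Step 1 — Angular frequency: ω = 2π·400 = 2513 rad/s.
Step 2 — Transfer function: H(jω) = jωL/(R + jωL).
Step 3 — Numerator jωL = j·126.9; denominator R + jωL = 166 + j126.9.
Step 4 — H = 0.3689 + j0.4825.
Step 5 — Magnitude: |H| = 0.6074 (-4.3 dB); phase: φ = 52.6°.

|H| = 0.6074 (-4.3 dB), φ = 52.6°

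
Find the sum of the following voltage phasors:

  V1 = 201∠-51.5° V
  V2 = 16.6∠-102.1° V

Step 1 — Convert each phasor to rectangular form:
  V1 = 201·(cos(-51.5°) + j·sin(-51.5°)) = 125.1 - j157.3 V
  V2 = 16.6·(cos(-102.1°) + j·sin(-102.1°)) = -3.48 - j16.23 V
Step 2 — Sum components: V_total = 121.6 - j173.5 V.
Step 3 — Convert to polar: |V_total| = 211.9 V, ∠V_total = -55.0°.

V_total = 211.9∠-55.0° V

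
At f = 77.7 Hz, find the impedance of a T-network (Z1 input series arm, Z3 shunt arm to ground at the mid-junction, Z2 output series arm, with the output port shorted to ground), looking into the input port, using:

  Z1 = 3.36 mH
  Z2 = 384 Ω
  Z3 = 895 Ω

Step 1 — Angular frequency: ω = 2π·f = 2π·77.7 = 488.2 rad/s.
Step 2 — Component impedances:
  Z1: Z = jωL = j·488.2·0.00336 = 0 + j1.64 Ω
  Z2: Z = R = 384 Ω
  Z3: Z = R = 895 Ω
Step 3 — With the output port shorted to ground, the output series arm Z2 runs from the junction to ground; the shunt arm Z3 also runs from the junction to ground. They appear in parallel: Z3 || Z2 = 268.7 Ω.
Step 4 — Series with input arm Z1: Z_in = Z1 + (Z3 || Z2) = 268.7 + j1.64 Ω = 268.7∠0.3° Ω.

Z = 268.7 + j1.64 Ω = 268.7∠0.3° Ω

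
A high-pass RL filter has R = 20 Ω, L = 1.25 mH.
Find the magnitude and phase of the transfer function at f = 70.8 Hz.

Step 1 — Angular frequency: ω = 2π·70.8 = 444.8 rad/s.
Step 2 — Transfer function: H(jω) = jωL/(R + jωL).
Step 3 — Numerator jωL = j·0.5561; denominator R + jωL = 20 + j0.5561.
Step 4 — H = 0.0007724 + j0.02778.
Step 5 — Magnitude: |H| = 0.02779 (-31.1 dB); phase: φ = 88.4°.

|H| = 0.02779 (-31.1 dB), φ = 88.4°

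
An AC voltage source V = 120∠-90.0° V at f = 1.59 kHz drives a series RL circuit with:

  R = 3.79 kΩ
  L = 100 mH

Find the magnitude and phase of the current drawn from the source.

Step 1 — Angular frequency: ω = 2π·f = 2π·1590 = 9990 rad/s.
Step 2 — Component impedances:
  R: Z = R = 3790 Ω
  L: Z = jωL = j·9990·0.1 = 0 + j999 Ω
Step 3 — Series combination: Z_total = R + L = 3790 + j999 Ω = 3919∠14.8° Ω.
Step 4 — Source phasor: V = 120∠-90.0° V = 0 - j120 V.
Step 5 — Ohm's law: I = V / Z_total = (0 - j120) / (3790 + j999) = -0.007804 - j0.02961 A.
Step 6 — Convert to polar: |I| = 0.03062 A, ∠I = -104.8°.

I = 0.03062∠-104.8° A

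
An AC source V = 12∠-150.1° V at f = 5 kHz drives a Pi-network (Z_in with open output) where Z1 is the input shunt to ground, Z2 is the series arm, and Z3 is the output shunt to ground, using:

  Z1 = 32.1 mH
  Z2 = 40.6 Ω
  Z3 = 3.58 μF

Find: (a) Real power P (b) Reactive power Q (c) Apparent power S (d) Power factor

Step 1 — Angular frequency: ω = 2π·f = 2π·5000 = 3.142e+04 rad/s.
Step 2 — Component impedances:
  Z1: Z = jωL = j·3.142e+04·0.0321 = 0 + j1008 Ω
  Z2: Z = R = 40.6 Ω
  Z3: Z = 1/(jωC) = -j/(ω·C) = 0 - j8.891 Ω
Step 3 — With open output, the series arm Z2 and the output shunt Z3 appear in series to ground: Z2 + Z3 = 40.6 - j8.891 Ω.
Step 4 — Parallel with input shunt Z1: Z_in = Z1 || (Z2 + Z3) = 41.26 - j7.295 Ω = 41.9∠-10.0° Ω.
Step 5 — Source phasor: V = 12∠-150.1° V = -10.4 - j5.982 V.
Step 6 — Current: I = V / Z = -0.2196 - j0.1838 A = 0.2864∠-140.1° A.
Step 7 — Complex power: S = V·I* = 3.384 - j0.5984 VA.
Step 8 — Real power: P = Re(S) = 3.384 W.
Step 9 — Reactive power: Q = Im(S) = -0.5984 VAR.
Step 10 — Apparent power: |S| = 3.437 VA.
Step 11 — Power factor: PF = P/|S| = 0.9847 (leading).

(a) P = 3.384 W  (b) Q = -0.5984 VAR  (c) S = 3.437 VA  (d) PF = 0.9847 (leading)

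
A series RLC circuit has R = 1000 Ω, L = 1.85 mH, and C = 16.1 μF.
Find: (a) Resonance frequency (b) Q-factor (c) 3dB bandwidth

Step 1 — Resonance: ω₀ = 1/√(LC) = 1/√(0.00185·1.61e-05) = 5794 rad/s.
Step 2 — f₀ = ω₀/(2π) = 922.2 Hz.
Step 3 — Series Q: Q = ω₀L/R = 5794·0.00185/1000 = 0.01072.
Step 4 — Bandwidth: Δω = ω₀/Q = 5.405e+05 rad/s; BW = Δω/(2π) = 8.603e+04 Hz.

(a) f₀ = 922.2 Hz  (b) Q = 0.01072  (c) BW = 8.603e+04 Hz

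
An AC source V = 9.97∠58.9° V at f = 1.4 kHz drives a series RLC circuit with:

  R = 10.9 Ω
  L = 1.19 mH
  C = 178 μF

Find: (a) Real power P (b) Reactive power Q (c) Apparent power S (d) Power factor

Step 1 — Angular frequency: ω = 2π·f = 2π·1400 = 8796 rad/s.
Step 2 — Component impedances:
  R: Z = R = 10.9 Ω
  L: Z = jωL = j·8796·0.00119 = 0 + j10.47 Ω
  C: Z = 1/(jωC) = -j/(ω·C) = 0 - j0.6387 Ω
Step 3 — Series combination: Z_total = R + L + C = 10.9 + j9.829 Ω = 14.68∠42.0° Ω.
Step 4 — Source phasor: V = 9.97∠58.9° V = 5.15 + j8.537 V.
Step 5 — Current: I = V / Z = 0.6501 + j0.197 A = 0.6793∠16.9° A.
Step 6 — Complex power: S = V·I* = 5.03 + j4.535 VA.
Step 7 — Real power: P = Re(S) = 5.03 W.
Step 8 — Reactive power: Q = Im(S) = 4.535 VAR.
Step 9 — Apparent power: |S| = 6.772 VA.
Step 10 — Power factor: PF = P/|S| = 0.7426 (lagging).

(a) P = 5.03 W  (b) Q = 4.535 VAR  (c) S = 6.772 VA  (d) PF = 0.7426 (lagging)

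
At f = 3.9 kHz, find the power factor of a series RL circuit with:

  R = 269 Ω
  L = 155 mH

Step 1 — Angular frequency: ω = 2π·f = 2π·3900 = 2.45e+04 rad/s.
Step 2 — Component impedances:
  R: Z = R = 269 Ω
  L: Z = jωL = j·2.45e+04·0.155 = 0 + j3798 Ω
Step 3 — Series combination: Z_total = R + L = 269 + j3798 Ω = 3808∠85.9° Ω.
Step 4 — Power factor: PF = cos(φ) = Re(Z)/|Z| = 269/3807.7 = 0.07065.
Step 5 — Type: Im(Z) = 3798 ⇒ lagging (phase φ = 85.9°).

PF = 0.07065 (lagging, φ = 85.9°)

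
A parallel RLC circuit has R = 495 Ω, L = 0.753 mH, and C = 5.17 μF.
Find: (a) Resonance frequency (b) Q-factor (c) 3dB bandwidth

Step 1 — Resonance: ω₀ = 1/√(LC) = 1/√(0.000753·5.17e-06) = 1.603e+04 rad/s.
Step 2 — f₀ = ω₀/(2π) = 2551 Hz.
Step 3 — Parallel Q: Q = R/(ω₀L) = 495/(1.603e+04·0.000753) = 41.02.
Step 4 — Bandwidth: Δω = ω₀/Q = 390.8 rad/s; BW = Δω/(2π) = 62.19 Hz.

(a) f₀ = 2551 Hz  (b) Q = 41.02  (c) BW = 62.19 Hz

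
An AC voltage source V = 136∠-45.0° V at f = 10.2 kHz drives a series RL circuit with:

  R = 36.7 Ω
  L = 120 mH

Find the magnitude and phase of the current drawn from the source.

Step 1 — Angular frequency: ω = 2π·f = 2π·1.02e+04 = 6.409e+04 rad/s.
Step 2 — Component impedances:
  R: Z = R = 36.7 Ω
  L: Z = jωL = j·6.409e+04·0.12 = 0 + j7691 Ω
Step 3 — Series combination: Z_total = R + L = 36.7 + j7691 Ω = 7691∠89.7° Ω.
Step 4 — Source phasor: V = 136∠-45.0° V = 96.17 - j96.17 V.
Step 5 — Ohm's law: I = V / Z_total = (96.17 - j96.17) / (36.7 + j7691) = -0.01244 - j0.01256 A.
Step 6 — Convert to polar: |I| = 0.01768 A, ∠I = -134.7°.

I = 0.01768∠-134.7° A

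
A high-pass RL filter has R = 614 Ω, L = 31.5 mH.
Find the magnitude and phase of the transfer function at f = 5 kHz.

Step 1 — Angular frequency: ω = 2π·5000 = 3.142e+04 rad/s.
Step 2 — Transfer function: H(jω) = jωL/(R + jωL).
Step 3 — Numerator jωL = j·989.6; denominator R + jωL = 614 + j989.6.
Step 4 — H = 0.722 + j0.448.
Step 5 — Magnitude: |H| = 0.8497 (-1.4 dB); phase: φ = 31.8°.

|H| = 0.8497 (-1.4 dB), φ = 31.8°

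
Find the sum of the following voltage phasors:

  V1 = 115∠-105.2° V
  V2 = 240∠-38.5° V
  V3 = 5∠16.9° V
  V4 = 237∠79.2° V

Step 1 — Convert each phasor to rectangular form:
  V1 = 115·(cos(-105.2°) + j·sin(-105.2°)) = -30.15 - j111 V
  V2 = 240·(cos(-38.5°) + j·sin(-38.5°)) = 187.8 - j149.4 V
  V3 = 5·(cos(16.9°) + j·sin(16.9°)) = 4.784 + j1.454 V
  V4 = 237·(cos(79.2°) + j·sin(79.2°)) = 44.41 + j232.8 V
Step 2 — Sum components: V_total = 206.9 - j26.12 V.
Step 3 — Convert to polar: |V_total| = 208.5 V, ∠V_total = -7.2°.

V_total = 208.5∠-7.2° V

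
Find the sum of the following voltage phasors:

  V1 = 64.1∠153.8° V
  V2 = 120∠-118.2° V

Step 1 — Convert each phasor to rectangular form:
  V1 = 64.1·(cos(153.8°) + j·sin(153.8°)) = -57.51 + j28.3 V
  V2 = 120·(cos(-118.2°) + j·sin(-118.2°)) = -56.71 - j105.8 V
Step 2 — Sum components: V_total = -114.2 - j77.46 V.
Step 3 — Convert to polar: |V_total| = 138 V, ∠V_total = -145.9°.

V_total = 138∠-145.9° V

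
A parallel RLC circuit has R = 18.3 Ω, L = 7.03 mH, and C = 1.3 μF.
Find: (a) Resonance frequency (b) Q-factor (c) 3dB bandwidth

Step 1 — Resonance: ω₀ = 1/√(LC) = 1/√(0.00703·1.3e-06) = 1.046e+04 rad/s.
Step 2 — f₀ = ω₀/(2π) = 1665 Hz.
Step 3 — Parallel Q: Q = R/(ω₀L) = 18.3/(1.046e+04·0.00703) = 0.2489.
Step 4 — Bandwidth: Δω = ω₀/Q = 4.203e+04 rad/s; BW = Δω/(2π) = 6690 Hz.

(a) f₀ = 1665 Hz  (b) Q = 0.2489  (c) BW = 6690 Hz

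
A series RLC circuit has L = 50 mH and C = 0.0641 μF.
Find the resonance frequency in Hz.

Step 1 — Resonance condition Im(Z)=0 gives ω₀ = 1/√(LC).
Step 2 — ω₀ = 1/√(0.05·6.41e-08) = 1.766e+04 rad/s.
Step 3 — f₀ = ω₀/(2π) = 2811 Hz.

f₀ = 2811 Hz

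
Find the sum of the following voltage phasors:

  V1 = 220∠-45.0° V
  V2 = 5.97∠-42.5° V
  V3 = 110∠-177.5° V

Step 1 — Convert each phasor to rectangular form:
  V1 = 220·(cos(-45.0°) + j·sin(-45.0°)) = 155.6 - j155.6 V
  V2 = 5.97·(cos(-42.5°) + j·sin(-42.5°)) = 4.402 - j4.033 V
  V3 = 110·(cos(-177.5°) + j·sin(-177.5°)) = -109.9 - j4.798 V
Step 2 — Sum components: V_total = 50.07 - j164.4 V.
Step 3 — Convert to polar: |V_total| = 171.9 V, ∠V_total = -73.1°.

V_total = 171.9∠-73.1° V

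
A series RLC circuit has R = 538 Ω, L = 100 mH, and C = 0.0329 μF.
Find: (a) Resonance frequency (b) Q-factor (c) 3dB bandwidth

Step 1 — Resonance: ω₀ = 1/√(LC) = 1/√(0.1·3.29e-08) = 1.743e+04 rad/s.
Step 2 — f₀ = ω₀/(2π) = 2775 Hz.
Step 3 — Series Q: Q = ω₀L/R = 1.743e+04·0.1/538 = 3.241.
Step 4 — Bandwidth: Δω = ω₀/Q = 5380 rad/s; BW = Δω/(2π) = 856.3 Hz.

(a) f₀ = 2775 Hz  (b) Q = 3.241  (c) BW = 856.3 Hz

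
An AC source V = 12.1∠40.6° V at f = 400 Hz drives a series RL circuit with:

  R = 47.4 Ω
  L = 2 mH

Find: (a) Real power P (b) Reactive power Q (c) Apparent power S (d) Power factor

Step 1 — Angular frequency: ω = 2π·f = 2π·400 = 2513 rad/s.
Step 2 — Component impedances:
  R: Z = R = 47.4 Ω
  L: Z = jωL = j·2513·0.002 = 0 + j5.027 Ω
Step 3 — Series combination: Z_total = R + L = 47.4 + j5.027 Ω = 47.67∠6.1° Ω.
Step 4 — Source phasor: V = 12.1∠40.6° V = 9.187 + j7.874 V.
Step 5 — Current: I = V / Z = 0.2091 + j0.144 A = 0.2539∠34.5° A.
Step 6 — Complex power: S = V·I* = 3.054 + j0.3239 VA.
Step 7 — Real power: P = Re(S) = 3.054 W.
Step 8 — Reactive power: Q = Im(S) = 0.3239 VAR.
Step 9 — Apparent power: |S| = 3.072 VA.
Step 10 — Power factor: PF = P/|S| = 0.9944 (lagging).

(a) P = 3.054 W  (b) Q = 0.3239 VAR  (c) S = 3.072 VA  (d) PF = 0.9944 (lagging)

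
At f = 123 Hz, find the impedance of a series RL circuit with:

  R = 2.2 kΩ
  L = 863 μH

Step 1 — Angular frequency: ω = 2π·f = 2π·123 = 772.8 rad/s.
Step 2 — Component impedances:
  R: Z = R = 2200 Ω
  L: Z = jωL = j·772.8·0.000863 = 0 + j0.667 Ω
Step 3 — Series combination: Z_total = R + L = 2200 + j0.667 Ω = 2200∠0.0° Ω.

Z = 2200 + j0.667 Ω = 2200∠0.0° Ω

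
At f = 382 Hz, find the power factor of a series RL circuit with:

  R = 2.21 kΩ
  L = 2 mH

Step 1 — Angular frequency: ω = 2π·f = 2π·382 = 2400 rad/s.
Step 2 — Component impedances:
  R: Z = R = 2210 Ω
  L: Z = jωL = j·2400·0.002 = 0 + j4.8 Ω
Step 3 — Series combination: Z_total = R + L = 2210 + j4.8 Ω = 2210∠0.1° Ω.
Step 4 — Power factor: PF = cos(φ) = Re(Z)/|Z| = 2210/2210 = 1.
Step 5 — Type: Im(Z) = 4.8 ⇒ lagging (phase φ = 0.1°).

PF = 1 (lagging, φ = 0.1°)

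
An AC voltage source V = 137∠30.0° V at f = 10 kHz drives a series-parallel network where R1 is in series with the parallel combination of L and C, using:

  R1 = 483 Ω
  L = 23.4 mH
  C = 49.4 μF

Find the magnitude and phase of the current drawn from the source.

Step 1 — Angular frequency: ω = 2π·f = 2π·1e+04 = 6.283e+04 rad/s.
Step 2 — Component impedances:
  R1: Z = R = 483 Ω
  L: Z = jωL = j·6.283e+04·0.0234 = 0 + j1470 Ω
  C: Z = 1/(jωC) = -j/(ω·C) = 0 - j0.3222 Ω
Step 3 — Parallel branch: L || C = 1/(1/L + 1/C) = 0 - j0.3222 Ω.
Step 4 — Series with R1: Z_total = R1 + (L || C) = 483 - j0.3222 Ω = 483∠-0.0° Ω.
Step 5 — Source phasor: V = 137∠30.0° V = 118.6 + j68.5 V.
Step 6 — Ohm's law: I = V / Z_total = (118.6 + j68.5) / (483 - j0.3222) = 0.2455 + j0.142 A.
Step 7 — Convert to polar: |I| = 0.2836 A, ∠I = 30.0°.

I = 0.2836∠30.0° A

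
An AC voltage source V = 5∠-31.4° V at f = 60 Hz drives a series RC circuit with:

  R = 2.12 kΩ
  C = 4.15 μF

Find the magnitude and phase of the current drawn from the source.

Step 1 — Angular frequency: ω = 2π·f = 2π·60 = 377 rad/s.
Step 2 — Component impedances:
  R: Z = R = 2120 Ω
  C: Z = 1/(jωC) = -j/(ω·C) = 0 - j639.2 Ω
Step 3 — Series combination: Z_total = R + C = 2120 - j639.2 Ω = 2214∠-16.8° Ω.
Step 4 — Source phasor: V = 5∠-31.4° V = 4.268 - j2.605 V.
Step 5 — Ohm's law: I = V / Z_total = (4.268 - j2.605) / (2120 - j639.2) = 0.002185 - j0.00057 A.
Step 6 — Convert to polar: |I| = 0.002258 A, ∠I = -14.6°.

I = 0.002258∠-14.6° A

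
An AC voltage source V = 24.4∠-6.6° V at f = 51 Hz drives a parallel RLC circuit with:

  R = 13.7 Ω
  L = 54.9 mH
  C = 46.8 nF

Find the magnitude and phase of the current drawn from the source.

Step 1 — Angular frequency: ω = 2π·f = 2π·51 = 320.4 rad/s.
Step 2 — Component impedances:
  R: Z = R = 13.7 Ω
  L: Z = jωL = j·320.4·0.0549 = 0 + j17.59 Ω
  C: Z = 1/(jωC) = -j/(ω·C) = 0 - j6.668e+04 Ω
Step 3 — Parallel combination: 1/Z_total = 1/R + 1/L + 1/C; Z_total = 8.53 + j6.641 Ω = 10.81∠37.9° Ω.
Step 4 — Source phasor: V = 24.4∠-6.6° V = 24.24 - j2.804 V.
Step 5 — Ohm's law: I = V / Z_total = (24.24 - j2.804) / (8.53 + j6.641) = 1.61 - j1.582 A.
Step 6 — Convert to polar: |I| = 2.257 A, ∠I = -44.5°.

I = 2.257∠-44.5° A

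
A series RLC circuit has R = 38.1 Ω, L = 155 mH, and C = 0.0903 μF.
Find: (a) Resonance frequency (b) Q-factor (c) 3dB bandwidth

Step 1 — Resonance condition Im(Z)=0 gives ω₀ = 1/√(LC).
Step 2 — ω₀ = 1/√(0.155·9.03e-08) = 8453 rad/s.
Step 3 — f₀ = ω₀/(2π) = 1345 Hz.
Step 4 — Series Q: Q = ω₀L/R = 8453·0.155/38.1 = 34.39.
Step 5 — 3dB bandwidth: Δω = ω₀/Q = 245.8 rad/s; BW = Δω/(2π) = 39.12 Hz.

(a) f₀ = 1345 Hz  (b) Q = 34.39  (c) BW = 39.12 Hz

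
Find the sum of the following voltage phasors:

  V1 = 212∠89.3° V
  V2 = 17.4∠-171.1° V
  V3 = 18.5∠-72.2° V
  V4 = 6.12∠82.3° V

Step 1 — Convert each phasor to rectangular form:
  V1 = 212·(cos(89.3°) + j·sin(89.3°)) = 2.59 + j212 V
  V2 = 17.4·(cos(-171.1°) + j·sin(-171.1°)) = -17.19 - j2.692 V
  V3 = 18.5·(cos(-72.2°) + j·sin(-72.2°)) = 5.655 - j17.61 V
  V4 = 6.12·(cos(82.3°) + j·sin(82.3°)) = 0.82 + j6.065 V
Step 2 — Sum components: V_total = -8.125 + j197.7 V.
Step 3 — Convert to polar: |V_total| = 197.9 V, ∠V_total = 92.4°.

V_total = 197.9∠92.4° V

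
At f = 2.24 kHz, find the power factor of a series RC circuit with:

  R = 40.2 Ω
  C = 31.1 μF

Step 1 — Angular frequency: ω = 2π·f = 2π·2240 = 1.407e+04 rad/s.
Step 2 — Component impedances:
  R: Z = R = 40.2 Ω
  C: Z = 1/(jωC) = -j/(ω·C) = 0 - j2.285 Ω
Step 3 — Series combination: Z_total = R + C = 40.2 - j2.285 Ω = 40.26∠-3.3° Ω.
Step 4 — Power factor: PF = cos(φ) = Re(Z)/|Z| = 40.2/40.265 = 0.9984.
Step 5 — Type: Im(Z) = -2.285 ⇒ leading (phase φ = -3.3°).

PF = 0.9984 (leading, φ = -3.3°)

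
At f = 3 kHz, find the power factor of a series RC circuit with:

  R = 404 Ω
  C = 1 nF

Step 1 — Angular frequency: ω = 2π·f = 2π·3000 = 1.885e+04 rad/s.
Step 2 — Component impedances:
  R: Z = R = 404 Ω
  C: Z = 1/(jωC) = -j/(ω·C) = 0 - j5.305e+04 Ω
Step 3 — Series combination: Z_total = R + C = 404 - j5.305e+04 Ω = 5.305e+04∠-89.6° Ω.
Step 4 — Power factor: PF = cos(φ) = Re(Z)/|Z| = 404/5.305e+04 = 0.007615.
Step 5 — Type: Im(Z) = -5.305e+04 ⇒ leading (phase φ = -89.6°).

PF = 0.007615 (leading, φ = -89.6°)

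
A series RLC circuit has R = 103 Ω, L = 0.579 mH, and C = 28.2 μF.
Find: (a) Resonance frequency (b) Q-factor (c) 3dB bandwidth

Step 1 — Resonance condition Im(Z)=0 gives ω₀ = 1/√(LC).
Step 2 — ω₀ = 1/√(0.000579·2.82e-05) = 7826 rad/s.
Step 3 — f₀ = ω₀/(2π) = 1246 Hz.
Step 4 — Series Q: Q = ω₀L/R = 7826·0.000579/103 = 0.04399.
Step 5 — 3dB bandwidth: Δω = ω₀/Q = 1.779e+05 rad/s; BW = Δω/(2π) = 2.831e+04 Hz.

(a) f₀ = 1246 Hz  (b) Q = 0.04399  (c) BW = 2.831e+04 Hz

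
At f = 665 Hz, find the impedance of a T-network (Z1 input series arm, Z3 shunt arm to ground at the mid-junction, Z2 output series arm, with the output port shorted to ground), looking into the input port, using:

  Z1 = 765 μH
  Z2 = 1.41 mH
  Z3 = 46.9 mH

Step 1 — Angular frequency: ω = 2π·f = 2π·665 = 4178 rad/s.
Step 2 — Component impedances:
  Z1: Z = jωL = j·4178·0.000765 = 0 + j3.196 Ω
  Z2: Z = jωL = j·4178·0.00141 = 0 + j5.891 Ω
  Z3: Z = jωL = j·4178·0.0469 = 0 + j196 Ω
Step 3 — With the output port shorted to ground, the output series arm Z2 runs from the junction to ground; the shunt arm Z3 also runs from the junction to ground. They appear in parallel: Z3 || Z2 = 0 + j5.719 Ω.
Step 4 — Series with input arm Z1: Z_in = Z1 + (Z3 || Z2) = 0 + j8.916 Ω = 8.916∠90.0° Ω.

Z = 0 + j8.916 Ω = 8.916∠90.0° Ω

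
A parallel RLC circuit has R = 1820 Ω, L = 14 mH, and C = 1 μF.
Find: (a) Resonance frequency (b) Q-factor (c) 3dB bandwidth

Step 1 — Resonance: ω₀ = 1/√(LC) = 1/√(0.014·1e-06) = 8452 rad/s.
Step 2 — f₀ = ω₀/(2π) = 1345 Hz.
Step 3 — Parallel Q: Q = R/(ω₀L) = 1820/(8452·0.014) = 15.38.
Step 4 — Bandwidth: Δω = ω₀/Q = 549.5 rad/s; BW = Δω/(2π) = 87.45 Hz.

(a) f₀ = 1345 Hz  (b) Q = 15.38  (c) BW = 87.45 Hz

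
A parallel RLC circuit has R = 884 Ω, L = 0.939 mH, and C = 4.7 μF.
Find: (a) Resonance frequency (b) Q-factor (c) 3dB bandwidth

Step 1 — Resonance: ω₀ = 1/√(LC) = 1/√(0.000939·4.7e-06) = 1.505e+04 rad/s.
Step 2 — f₀ = ω₀/(2π) = 2396 Hz.
Step 3 — Parallel Q: Q = R/(ω₀L) = 884/(1.505e+04·0.000939) = 62.54.
Step 4 — Bandwidth: Δω = ω₀/Q = 240.7 rad/s; BW = Δω/(2π) = 38.31 Hz.

(a) f₀ = 2396 Hz  (b) Q = 62.54  (c) BW = 38.31 Hz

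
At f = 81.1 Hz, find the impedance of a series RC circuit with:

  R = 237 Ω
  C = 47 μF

Step 1 — Angular frequency: ω = 2π·f = 2π·81.1 = 509.6 rad/s.
Step 2 — Component impedances:
  R: Z = R = 237 Ω
  C: Z = 1/(jωC) = -j/(ω·C) = 0 - j41.75 Ω
Step 3 — Series combination: Z_total = R + C = 237 - j41.75 Ω = 240.7∠-10.0° Ω.

Z = 237 - j41.75 Ω = 240.7∠-10.0° Ω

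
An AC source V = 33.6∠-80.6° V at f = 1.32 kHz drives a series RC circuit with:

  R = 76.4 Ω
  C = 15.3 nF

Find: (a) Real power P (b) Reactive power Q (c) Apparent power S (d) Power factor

Step 1 — Angular frequency: ω = 2π·f = 2π·1320 = 8294 rad/s.
Step 2 — Component impedances:
  R: Z = R = 76.4 Ω
  C: Z = 1/(jωC) = -j/(ω·C) = 0 - j7881 Ω
Step 3 — Series combination: Z_total = R + C = 76.4 - j7881 Ω = 7881∠-89.4° Ω.
Step 4 — Source phasor: V = 33.6∠-80.6° V = 5.488 - j33.15 V.
Step 5 — Current: I = V / Z = 0.004213 + j0.0006555 A = 0.004263∠8.8° A.
Step 6 — Complex power: S = V·I* = 0.001389 - j0.1432 VA.
Step 7 — Real power: P = Re(S) = 0.001389 W.
Step 8 — Reactive power: Q = Im(S) = -0.1432 VAR.
Step 9 — Apparent power: |S| = 0.1433 VA.
Step 10 — Power factor: PF = P/|S| = 0.009694 (leading).

(a) P = 0.001389 W  (b) Q = -0.1432 VAR  (c) S = 0.1433 VA  (d) PF = 0.009694 (leading)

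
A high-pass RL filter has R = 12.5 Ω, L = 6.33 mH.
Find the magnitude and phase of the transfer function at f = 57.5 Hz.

Step 1 — Angular frequency: ω = 2π·57.5 = 361.3 rad/s.
Step 2 — Transfer function: H(jω) = jωL/(R + jωL).
Step 3 — Numerator jωL = j·2.287; denominator R + jωL = 12.5 + j2.287.
Step 4 — H = 0.03239 + j0.177.
Step 5 — Magnitude: |H| = 0.18 (-14.9 dB); phase: φ = 79.6°.

|H| = 0.18 (-14.9 dB), φ = 79.6°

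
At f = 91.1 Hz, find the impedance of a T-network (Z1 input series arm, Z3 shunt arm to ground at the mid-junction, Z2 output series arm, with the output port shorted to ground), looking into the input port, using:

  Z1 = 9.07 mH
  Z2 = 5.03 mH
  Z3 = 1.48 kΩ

Step 1 — Angular frequency: ω = 2π·f = 2π·91.1 = 572.4 rad/s.
Step 2 — Component impedances:
  Z1: Z = jωL = j·572.4·0.00907 = 0 + j5.192 Ω
  Z2: Z = jωL = j·572.4·0.00503 = 0 + j2.879 Ω
  Z3: Z = R = 1480 Ω
Step 3 — With the output port shorted to ground, the output series arm Z2 runs from the junction to ground; the shunt arm Z3 also runs from the junction to ground. They appear in parallel: Z3 || Z2 = 0.005601 + j2.879 Ω.
Step 4 — Series with input arm Z1: Z_in = Z1 + (Z3 || Z2) = 0.005601 + j8.071 Ω = 8.071∠90.0° Ω.

Z = 0.005601 + j8.071 Ω = 8.071∠90.0° Ω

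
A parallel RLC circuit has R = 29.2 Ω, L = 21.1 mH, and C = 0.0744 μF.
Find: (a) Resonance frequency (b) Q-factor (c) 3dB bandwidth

Step 1 — Resonance: ω₀ = 1/√(LC) = 1/√(0.0211·7.44e-08) = 2.524e+04 rad/s.
Step 2 — f₀ = ω₀/(2π) = 4017 Hz.
Step 3 — Parallel Q: Q = R/(ω₀L) = 29.2/(2.524e+04·0.0211) = 0.05483.
Step 4 — Bandwidth: Δω = ω₀/Q = 4.603e+05 rad/s; BW = Δω/(2π) = 7.326e+04 Hz.

(a) f₀ = 4017 Hz  (b) Q = 0.05483  (c) BW = 7.326e+04 Hz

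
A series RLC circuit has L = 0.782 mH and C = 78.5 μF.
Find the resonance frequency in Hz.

Step 1 — Resonance condition Im(Z)=0 gives ω₀ = 1/√(LC).
Step 2 — ω₀ = 1/√(0.000782·7.85e-05) = 4036 rad/s.
Step 3 — f₀ = ω₀/(2π) = 642.4 Hz.

f₀ = 642.4 Hz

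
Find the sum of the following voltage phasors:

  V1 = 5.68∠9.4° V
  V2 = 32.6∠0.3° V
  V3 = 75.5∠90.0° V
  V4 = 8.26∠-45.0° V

Step 1 — Convert each phasor to rectangular form:
  V1 = 5.68·(cos(9.4°) + j·sin(9.4°)) = 5.604 + j0.9277 V
  V2 = 32.6·(cos(0.3°) + j·sin(0.3°)) = 32.6 + j0.1707 V
  V3 = 75.5·(cos(90.0°) + j·sin(90.0°)) = 0 + j75.5 V
  V4 = 8.26·(cos(-45.0°) + j·sin(-45.0°)) = 5.841 - j5.841 V
Step 2 — Sum components: V_total = 44.04 + j70.76 V.
Step 3 — Convert to polar: |V_total| = 83.35 V, ∠V_total = 58.1°.

V_total = 83.35∠58.1° V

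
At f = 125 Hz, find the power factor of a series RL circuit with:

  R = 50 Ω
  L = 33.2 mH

Step 1 — Angular frequency: ω = 2π·f = 2π·125 = 785.4 rad/s.
Step 2 — Component impedances:
  R: Z = R = 50 Ω
  L: Z = jωL = j·785.4·0.0332 = 0 + j26.08 Ω
Step 3 — Series combination: Z_total = R + L = 50 + j26.08 Ω = 56.39∠27.5° Ω.
Step 4 — Power factor: PF = cos(φ) = Re(Z)/|Z| = 50/56.39 = 0.8867.
Step 5 — Type: Im(Z) = 26.08 ⇒ lagging (phase φ = 27.5°).

PF = 0.8867 (lagging, φ = 27.5°)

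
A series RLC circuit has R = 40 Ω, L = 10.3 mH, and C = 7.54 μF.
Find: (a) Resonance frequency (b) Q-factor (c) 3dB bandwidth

Step 1 — Resonance: ω₀ = 1/√(LC) = 1/√(0.0103·7.54e-06) = 3588 rad/s.
Step 2 — f₀ = ω₀/(2π) = 571.1 Hz.
Step 3 — Series Q: Q = ω₀L/R = 3588·0.0103/40 = 0.924.
Step 4 — Bandwidth: Δω = ω₀/Q = 3883 rad/s; BW = Δω/(2π) = 618.1 Hz.

(a) f₀ = 571.1 Hz  (b) Q = 0.924  (c) BW = 618.1 Hz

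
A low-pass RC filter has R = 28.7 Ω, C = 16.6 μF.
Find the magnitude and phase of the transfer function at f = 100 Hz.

Step 1 — Angular frequency: ω = 2π·100 = 628.3 rad/s.
Step 2 — Transfer function: H(jω) = 1/(1 + jωRC).
Step 3 — Denominator: 1 + jωRC = 1 + j·628.3·28.7·1.66e-05 = 1 + j0.2993.
Step 4 — H = 0.9178 - j0.2747.
Step 5 — Magnitude: |H| = 0.958 (-0.4 dB); phase: φ = -16.7°.

|H| = 0.958 (-0.4 dB), φ = -16.7°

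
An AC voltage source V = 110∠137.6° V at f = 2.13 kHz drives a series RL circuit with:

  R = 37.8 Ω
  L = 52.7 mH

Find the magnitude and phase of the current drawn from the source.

Step 1 — Angular frequency: ω = 2π·f = 2π·2130 = 1.338e+04 rad/s.
Step 2 — Component impedances:
  R: Z = R = 37.8 Ω
  L: Z = jωL = j·1.338e+04·0.0527 = 0 + j705.3 Ω
Step 3 — Series combination: Z_total = R + L = 37.8 + j705.3 Ω = 706.3∠86.9° Ω.
Step 4 — Source phasor: V = 110∠137.6° V = -81.23 + j74.17 V.
Step 5 — Ohm's law: I = V / Z_total = (-81.23 + j74.17) / (37.8 + j705.3) = 0.09871 + j0.1205 A.
Step 6 — Convert to polar: |I| = 0.1557 A, ∠I = 50.7°.

I = 0.1557∠50.7° A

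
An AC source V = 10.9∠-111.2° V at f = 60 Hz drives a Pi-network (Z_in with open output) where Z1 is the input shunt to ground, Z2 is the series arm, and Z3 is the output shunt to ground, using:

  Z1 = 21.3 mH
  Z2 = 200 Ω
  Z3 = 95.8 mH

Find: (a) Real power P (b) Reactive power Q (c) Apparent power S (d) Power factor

Step 1 — Angular frequency: ω = 2π·f = 2π·60 = 377 rad/s.
Step 2 — Component impedances:
  Z1: Z = jωL = j·377·0.0213 = 0 + j8.03 Ω
  Z2: Z = R = 200 Ω
  Z3: Z = jωL = j·377·0.0958 = 0 + j36.12 Ω
Step 3 — With open output, the series arm Z2 and the output shunt Z3 appear in series to ground: Z2 + Z3 = 200 + j36.12 Ω.
Step 4 — Parallel with input shunt Z1: Z_in = Z1 || (Z2 + Z3) = 0.3074 + j7.962 Ω = 7.968∠87.8° Ω.
Step 5 — Source phasor: V = 10.9∠-111.2° V = -3.942 - j10.16 V.
Step 6 — Current: I = V / Z = -1.294 + j0.4451 A = 1.368∠161.0° A.
Step 7 — Complex power: S = V·I* = 0.5753 + j14.9 VA.
Step 8 — Real power: P = Re(S) = 0.5753 W.
Step 9 — Reactive power: Q = Im(S) = 14.9 VAR.
Step 10 — Apparent power: |S| = 14.91 VA.
Step 11 — Power factor: PF = P/|S| = 0.03858 (lagging).

(a) P = 0.5753 W  (b) Q = 14.9 VAR  (c) S = 14.91 VA  (d) PF = 0.03858 (lagging)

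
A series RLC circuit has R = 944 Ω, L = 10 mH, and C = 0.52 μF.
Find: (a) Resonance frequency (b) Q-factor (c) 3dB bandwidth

Step 1 — Resonance: ω₀ = 1/√(LC) = 1/√(0.01·5.2e-07) = 1.387e+04 rad/s.
Step 2 — f₀ = ω₀/(2π) = 2207 Hz.
Step 3 — Series Q: Q = ω₀L/R = 1.387e+04·0.01/944 = 0.1469.
Step 4 — Bandwidth: Δω = ω₀/Q = 9.44e+04 rad/s; BW = Δω/(2π) = 1.502e+04 Hz.

(a) f₀ = 2207 Hz  (b) Q = 0.1469  (c) BW = 1.502e+04 Hz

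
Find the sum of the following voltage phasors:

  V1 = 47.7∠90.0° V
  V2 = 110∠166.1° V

Step 1 — Convert each phasor to rectangular form:
  V1 = 47.7·(cos(90.0°) + j·sin(90.0°)) = 0 + j47.7 V
  V2 = 110·(cos(166.1°) + j·sin(166.1°)) = -106.8 + j26.43 V
Step 2 — Sum components: V_total = -106.8 + j74.13 V.
Step 3 — Convert to polar: |V_total| = 130 V, ∠V_total = 145.2°.

V_total = 130∠145.2° V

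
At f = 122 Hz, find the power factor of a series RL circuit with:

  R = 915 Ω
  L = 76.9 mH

Step 1 — Angular frequency: ω = 2π·f = 2π·122 = 766.5 rad/s.
Step 2 — Component impedances:
  R: Z = R = 915 Ω
  L: Z = jωL = j·766.5·0.0769 = 0 + j58.95 Ω
Step 3 — Series combination: Z_total = R + L = 915 + j58.95 Ω = 916.9∠3.7° Ω.
Step 4 — Power factor: PF = cos(φ) = Re(Z)/|Z| = 915/916.9 = 0.9979.
Step 5 — Type: Im(Z) = 58.95 ⇒ lagging (phase φ = 3.7°).

PF = 0.9979 (lagging, φ = 3.7°)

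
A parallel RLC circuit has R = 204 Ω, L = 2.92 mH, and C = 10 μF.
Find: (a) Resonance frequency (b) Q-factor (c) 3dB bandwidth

Step 1 — Resonance: ω₀ = 1/√(LC) = 1/√(0.00292·1e-05) = 5852 rad/s.
Step 2 — f₀ = ω₀/(2π) = 931.4 Hz.
Step 3 — Parallel Q: Q = R/(ω₀L) = 204/(5852·0.00292) = 11.94.
Step 4 — Bandwidth: Δω = ω₀/Q = 490.2 rad/s; BW = Δω/(2π) = 78.02 Hz.

(a) f₀ = 931.4 Hz  (b) Q = 11.94  (c) BW = 78.02 Hz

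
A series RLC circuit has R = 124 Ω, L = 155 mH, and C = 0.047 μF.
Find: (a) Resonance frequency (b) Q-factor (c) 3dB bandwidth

Step 1 — Resonance condition Im(Z)=0 gives ω₀ = 1/√(LC).
Step 2 — ω₀ = 1/√(0.155·4.7e-08) = 1.172e+04 rad/s.
Step 3 — f₀ = ω₀/(2π) = 1865 Hz.
Step 4 — Series Q: Q = ω₀L/R = 1.172e+04·0.155/124 = 14.65.
Step 5 — 3dB bandwidth: Δω = ω₀/Q = 800 rad/s; BW = Δω/(2π) = 127.3 Hz.

(a) f₀ = 1865 Hz  (b) Q = 14.65  (c) BW = 127.3 Hz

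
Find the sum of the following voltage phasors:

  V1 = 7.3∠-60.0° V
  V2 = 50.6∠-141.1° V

Step 1 — Convert each phasor to rectangular form:
  V1 = 7.3·(cos(-60.0°) + j·sin(-60.0°)) = 3.65 - j6.322 V
  V2 = 50.6·(cos(-141.1°) + j·sin(-141.1°)) = -39.38 - j31.77 V
Step 2 — Sum components: V_total = -35.73 - j38.1 V.
Step 3 — Convert to polar: |V_total| = 52.23 V, ∠V_total = -133.2°.

V_total = 52.23∠-133.2° V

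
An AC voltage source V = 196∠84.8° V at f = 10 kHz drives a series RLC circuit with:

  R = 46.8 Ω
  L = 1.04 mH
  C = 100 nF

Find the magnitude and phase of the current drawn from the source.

Step 1 — Angular frequency: ω = 2π·f = 2π·1e+04 = 6.283e+04 rad/s.
Step 2 — Component impedances:
  R: Z = R = 46.8 Ω
  L: Z = jωL = j·6.283e+04·0.00104 = 0 + j65.35 Ω
  C: Z = 1/(jωC) = -j/(ω·C) = 0 - j159.2 Ω
Step 3 — Series combination: Z_total = R + L + C = 46.8 - j93.81 Ω = 104.8∠-63.5° Ω.
Step 4 — Source phasor: V = 196∠84.8° V = 17.76 + j195.2 V.
Step 5 — Ohm's law: I = V / Z_total = (17.76 + j195.2) / (46.8 - j93.81) = -1.59 + j0.9828 A.
Step 6 — Convert to polar: |I| = 1.87 A, ∠I = 148.3°.

I = 1.87∠148.3° A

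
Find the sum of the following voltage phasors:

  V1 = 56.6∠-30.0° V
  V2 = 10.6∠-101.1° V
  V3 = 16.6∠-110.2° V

Step 1 — Convert each phasor to rectangular form:
  V1 = 56.6·(cos(-30.0°) + j·sin(-30.0°)) = 49.02 - j28.3 V
  V2 = 10.6·(cos(-101.1°) + j·sin(-101.1°)) = -2.041 - j10.4 V
  V3 = 16.6·(cos(-110.2°) + j·sin(-110.2°)) = -5.732 - j15.58 V
Step 2 — Sum components: V_total = 41.24 - j54.28 V.
Step 3 — Convert to polar: |V_total| = 68.17 V, ∠V_total = -52.8°.

V_total = 68.17∠-52.8° V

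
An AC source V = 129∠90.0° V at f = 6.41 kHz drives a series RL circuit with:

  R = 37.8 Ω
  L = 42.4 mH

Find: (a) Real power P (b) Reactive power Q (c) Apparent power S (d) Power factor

Step 1 — Angular frequency: ω = 2π·f = 2π·6410 = 4.028e+04 rad/s.
Step 2 — Component impedances:
  R: Z = R = 37.8 Ω
  L: Z = jωL = j·4.028e+04·0.0424 = 0 + j1708 Ω
Step 3 — Series combination: Z_total = R + L = 37.8 + j1708 Ω = 1708∠88.7° Ω.
Step 4 — Source phasor: V = 129∠90.0° V = 0 + j129 V.
Step 5 — Current: I = V / Z = 0.0755 + j0.001671 A = 0.07552∠1.3° A.
Step 6 — Complex power: S = V·I* = 0.2156 + j9.74 VA.
Step 7 — Real power: P = Re(S) = 0.2156 W.
Step 8 — Reactive power: Q = Im(S) = 9.74 VAR.
Step 9 — Apparent power: |S| = 9.742 VA.
Step 10 — Power factor: PF = P/|S| = 0.02213 (lagging).

(a) P = 0.2156 W  (b) Q = 9.74 VAR  (c) S = 9.742 VA  (d) PF = 0.02213 (lagging)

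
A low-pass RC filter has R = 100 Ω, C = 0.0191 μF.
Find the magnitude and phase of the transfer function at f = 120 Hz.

Step 1 — Angular frequency: ω = 2π·120 = 754 rad/s.
Step 2 — Transfer function: H(jω) = 1/(1 + jωRC).
Step 3 — Denominator: 1 + jωRC = 1 + j·754·100·1.91e-08 = 1 + j0.00144.
Step 4 — H = 1 - j0.00144.
Step 5 — Magnitude: |H| = 1 (-0.0 dB); phase: φ = -0.1°.

|H| = 1 (-0.0 dB), φ = -0.1°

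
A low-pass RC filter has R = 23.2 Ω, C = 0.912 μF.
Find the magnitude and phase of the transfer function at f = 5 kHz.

Step 1 — Angular frequency: ω = 2π·5000 = 3.142e+04 rad/s.
Step 2 — Transfer function: H(jω) = 1/(1 + jωRC).
Step 3 — Denominator: 1 + jωRC = 1 + j·3.142e+04·23.2·9.12e-07 = 1 + j0.6647.
Step 4 — H = 0.6936 - j0.461.
Step 5 — Magnitude: |H| = 0.8328 (-1.6 dB); phase: φ = -33.6°.

|H| = 0.8328 (-1.6 dB), φ = -33.6°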